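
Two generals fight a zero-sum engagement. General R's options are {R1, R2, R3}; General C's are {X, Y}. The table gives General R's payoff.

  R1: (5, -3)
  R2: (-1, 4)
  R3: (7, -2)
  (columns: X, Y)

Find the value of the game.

Row minima: R1 → -3, R2 → -1, R3 → -2; maximin = -1.
Column maxima: X → 7, Y → 4; minimax = 4.
-1 ≠ 4, so there is no saddle point; optimal play is mixed.
R1 is strictly dominated by R3, so General R never plays it.
On the remaining 2×2 (R2, R3 vs X, Y):
Let General R play R2 with probability p. Expected payoff against X: (-1)p + 7(1−p) = −8p + 7; against Y: 4p + (-2)(1−p) = 6p − 2.
Setting these equal: −8p + 7 = 6p − 2 ⇒ −14p = -9 ⇒ p = 9/14, and the value is (-8)·(9/14) + 7 = 13/7.
For General C: with q = P(X), equating R2's and R3's payoffs gives −5q + 4 = 9q − 2 ⇒ q = 3/7.

13/7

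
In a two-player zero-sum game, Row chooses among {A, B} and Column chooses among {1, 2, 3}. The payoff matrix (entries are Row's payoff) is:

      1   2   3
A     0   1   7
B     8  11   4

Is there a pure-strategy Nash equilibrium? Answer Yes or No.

No

Row minima: A → 0, B → 4; maximin = 4.
Column maxima: 1 → 8, 2 → 11, 3 → 7; minimax = 7.
4 ≠ 7, so no pure-strategy equilibrium exists.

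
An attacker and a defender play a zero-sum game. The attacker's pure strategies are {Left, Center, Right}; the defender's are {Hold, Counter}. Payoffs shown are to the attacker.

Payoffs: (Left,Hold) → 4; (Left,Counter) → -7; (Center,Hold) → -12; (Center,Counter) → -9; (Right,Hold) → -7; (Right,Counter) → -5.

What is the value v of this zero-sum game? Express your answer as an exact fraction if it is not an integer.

-69/13

Row minima: Left → -7, Center → -12, Right → -7; maximin = -7.
Column maxima: Hold → 4, Counter → -5; minimax = -5.
-7 ≠ -5, so there is no saddle point; optimal play is mixed.
Center is strictly dominated by Left, so the attacker never plays it.
On the remaining 2×2 (Left, Right vs Hold, Counter):
Let the attacker play Left with probability p. Expected payoff against Hold: 4p + (-7)(1−p) = 11p − 7; against Counter: (-7)p + (-5)(1−p) = −2p − 5.
Setting these equal: 11p − 7 = −2p − 5 ⇒ 13p = 2 ⇒ p = 2/13, and the value is (11)·(2/13) − 7 = -69/13.
For the defender: with q = P(Hold), equating Left's and Right's payoffs gives 11q − 7 = −2q − 5 ⇒ q = 2/13.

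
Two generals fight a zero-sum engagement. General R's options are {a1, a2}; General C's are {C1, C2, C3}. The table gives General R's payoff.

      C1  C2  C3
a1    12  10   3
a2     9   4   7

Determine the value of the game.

29/5

Row minima: a1 → 3, a2 → 4; maximin = 4.
Column maxima: C1 → 12, C2 → 10, C3 → 7; minimax = 7.
4 ≠ 7, so there is no saddle point; optimal play is mixed.
C1 is strictly dominated by C2 (it gives General R strictly more in every row), so General C never plays it.
On the remaining 2×2 (a1, a2 vs C2, C3):
Let General R play a1 with probability p. Expected payoff against C2: 10p + 4(1−p) = 6p + 4; against C3: 3p + 7(1−p) = −4p + 7.
Setting these equal: 6p + 4 = −4p + 7 ⇒ 10p = 3 ⇒ p = 3/10, and the value is (6)·(3/10) + 4 = 29/5.
For General C: with q = P(C2), equating a1's and a2's payoffs gives 7q + 3 = −3q + 7 ⇒ q = 2/5.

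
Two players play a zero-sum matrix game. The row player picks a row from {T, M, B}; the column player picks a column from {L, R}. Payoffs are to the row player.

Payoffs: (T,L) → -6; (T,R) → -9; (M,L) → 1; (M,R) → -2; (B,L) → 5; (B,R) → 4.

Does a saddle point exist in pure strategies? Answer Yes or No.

Row minima: T → -9, M → -2, B → 4; maximin = 4.
Column maxima: L → 5, R → 4; minimax = 4.
maximin = minimax = 4, so a saddle point exists.

Yes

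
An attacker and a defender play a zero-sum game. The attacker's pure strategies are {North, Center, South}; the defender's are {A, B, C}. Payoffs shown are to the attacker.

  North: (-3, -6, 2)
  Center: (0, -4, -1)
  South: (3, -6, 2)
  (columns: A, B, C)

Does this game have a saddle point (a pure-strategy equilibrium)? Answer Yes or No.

Row minima: North → -6, Center → -4, South → -6; maximin = -4.
Column maxima: A → 3, B → -4, C → 2; minimax = -4.
maximin = minimax = -4, so a saddle point exists.

Yes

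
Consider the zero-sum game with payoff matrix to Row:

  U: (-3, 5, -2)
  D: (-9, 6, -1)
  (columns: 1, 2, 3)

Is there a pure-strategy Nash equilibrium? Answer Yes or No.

Yes

Row minima: U → -3, D → -9; maximin = -3.
Column maxima: 1 → -3, 2 → 6, 3 → -1; minimax = -3.
maximin = minimax = -3, so a saddle point exists.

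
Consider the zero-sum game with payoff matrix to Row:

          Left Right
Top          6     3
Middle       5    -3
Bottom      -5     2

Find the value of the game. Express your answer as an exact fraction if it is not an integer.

3

Row minima: Top → 3, Middle → -3, Bottom → -5; maximin = 3.
Column maxima: Left → 6, Right → 3; minimax = 3.
Since maximin = minimax = 3, there is a saddle point and the value is 3.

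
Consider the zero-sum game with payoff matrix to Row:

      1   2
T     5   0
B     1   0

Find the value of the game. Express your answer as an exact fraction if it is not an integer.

0

Row minima: T → 0, B → 0; maximin = 0.
Column maxima: 1 → 5, 2 → 0; minimax = 0.
Since maximin = minimax = 0, there is a saddle point and the value is 0.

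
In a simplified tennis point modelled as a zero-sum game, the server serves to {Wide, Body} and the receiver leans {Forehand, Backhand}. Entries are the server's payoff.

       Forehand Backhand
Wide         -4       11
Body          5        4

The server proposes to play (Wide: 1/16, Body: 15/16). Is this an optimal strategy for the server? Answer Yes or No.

Against Forehand this mix gives (1/16)·(-4) + (15/16)·5 = 71/16.
Against Backhand this mix gives (1/16)·11 + (15/16)·4 = 71/16.
All of the receiver's active replies (Forehand, Backhand) yield 71/16, and no column does worse for the server. The mix makes the receiver indifferent and guarantees 71/16, so it is optimal.

Yes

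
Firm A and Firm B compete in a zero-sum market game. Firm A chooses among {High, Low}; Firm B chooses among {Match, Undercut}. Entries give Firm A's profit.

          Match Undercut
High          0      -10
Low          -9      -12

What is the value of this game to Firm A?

-10

Row minima: High → -10, Low → -12; maximin = -10.
Column maxima: Match → 0, Undercut → -10; minimax = -10.
Since maximin = minimax = -10, there is a saddle point and the value is -10.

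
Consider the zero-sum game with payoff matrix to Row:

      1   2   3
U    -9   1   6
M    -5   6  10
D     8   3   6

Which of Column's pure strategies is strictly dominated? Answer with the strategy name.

3

2 holds Row's payoff strictly below 3 in every row: 1 < 6, 6 < 10, 3 < 6.
So 3 is strictly dominated for Column.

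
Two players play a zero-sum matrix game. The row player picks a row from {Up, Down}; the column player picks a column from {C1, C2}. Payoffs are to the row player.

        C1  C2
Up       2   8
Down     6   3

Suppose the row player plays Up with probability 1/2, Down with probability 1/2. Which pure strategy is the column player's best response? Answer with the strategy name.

If the column player plays C1, the row player's expected payoff is (1/2)·2 + (1/2)·6 = 4.
If the column player plays C2, the row player's expected payoff is (1/2)·8 + (1/2)·3 = 11/2.
The column player minimizes the row player's payoff; the smallest is 4, so the best response is C1.

C1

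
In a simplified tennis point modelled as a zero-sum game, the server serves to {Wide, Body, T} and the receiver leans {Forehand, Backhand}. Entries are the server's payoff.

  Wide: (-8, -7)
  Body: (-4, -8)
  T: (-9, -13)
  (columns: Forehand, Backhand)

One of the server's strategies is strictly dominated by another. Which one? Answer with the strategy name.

Wide gives a strictly higher payoff than T against every column: -8 > -9, -7 > -13.
So T is strictly dominated and the server never plays it.

T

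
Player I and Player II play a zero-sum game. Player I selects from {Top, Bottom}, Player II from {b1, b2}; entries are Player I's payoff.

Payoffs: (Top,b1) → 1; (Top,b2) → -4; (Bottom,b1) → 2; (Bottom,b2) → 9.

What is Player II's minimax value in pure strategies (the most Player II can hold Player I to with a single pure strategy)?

Column maxima: b1 → 2, b2 → 9.
The smallest of these is 2.

2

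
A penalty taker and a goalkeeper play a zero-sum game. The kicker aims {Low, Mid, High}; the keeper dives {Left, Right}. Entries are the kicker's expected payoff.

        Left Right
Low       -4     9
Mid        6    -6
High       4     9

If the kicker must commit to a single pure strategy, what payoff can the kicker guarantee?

4

Row minima: Low → -4, Mid → -6, High → 4.
The best of these is 4.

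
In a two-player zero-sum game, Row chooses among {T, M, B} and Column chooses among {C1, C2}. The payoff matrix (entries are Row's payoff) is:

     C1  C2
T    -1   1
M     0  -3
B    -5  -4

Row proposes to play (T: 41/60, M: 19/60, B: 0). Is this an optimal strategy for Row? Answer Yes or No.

Against C1 this mix gives (41/60)·(-1) + (19/60)·0 = -41/60.
Against C2 this mix gives (41/60)·1 + (19/60)·(-3) = -4/15.
Column will play C1, holding Row to -41/60. Shifting weight toward the row that does better against C1 would raise this floor (the equalizing mix achieves -3/5 against both C1 and C2), so the proposed strategy is not optimal.

No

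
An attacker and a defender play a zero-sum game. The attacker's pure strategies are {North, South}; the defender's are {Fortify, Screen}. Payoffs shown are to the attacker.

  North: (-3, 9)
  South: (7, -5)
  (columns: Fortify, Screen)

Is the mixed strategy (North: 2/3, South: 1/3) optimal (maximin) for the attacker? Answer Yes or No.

Against Fortify this mix gives (2/3)·(-3) + (1/3)·7 = 1/3.
Against Screen this mix gives (2/3)·9 + (1/3)·(-5) = 13/3.
The defender will play Fortify, holding the attacker to 1/3. Shifting weight toward the row that does better against Fortify would raise this floor (the equalizing mix achieves 2 against both Fortify and Screen), so the proposed strategy is not optimal.

No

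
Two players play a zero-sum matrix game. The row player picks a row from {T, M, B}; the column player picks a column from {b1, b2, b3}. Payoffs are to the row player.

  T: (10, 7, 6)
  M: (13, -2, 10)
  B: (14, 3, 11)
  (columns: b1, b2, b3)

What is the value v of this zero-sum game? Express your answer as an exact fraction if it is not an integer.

Row minima: T → 6, M → -2, B → 3; maximin = 6.
Column maxima: b1 → 14, b2 → 7, b3 → 11; minimax = 7.
6 ≠ 7, so there is no saddle point; optimal play is mixed.
M is strictly dominated by B, so the row player never plays it.
b1 is strictly dominated by b2 (it gives the row player strictly more in every row), so the column player never plays it.
On the remaining 2×2 (T, B vs b2, b3):
Let the row player play T with probability p. Expected payoff against b2: 7p + 3(1−p) = 4p + 3; against b3: 6p + 11(1−p) = −5p + 11.
Setting these equal: 4p + 3 = −5p + 11 ⇒ 9p = 8 ⇒ p = 8/9, and the value is (4)·(8/9) + 3 = 59/9.
For the column player: with q = P(b2), equating T's and B's payoffs gives q + 6 = −8q + 11 ⇒ q = 5/9.

59/9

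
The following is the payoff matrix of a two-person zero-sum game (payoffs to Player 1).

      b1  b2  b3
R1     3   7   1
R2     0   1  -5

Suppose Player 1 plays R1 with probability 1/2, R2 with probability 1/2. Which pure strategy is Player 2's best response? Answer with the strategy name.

If Player 2 plays b1, Player 1's expected payoff is (1/2)·3 + (1/2)·0 = 3/2.
If Player 2 plays b2, Player 1's expected payoff is (1/2)·7 + (1/2)·1 = 4.
If Player 2 plays b3, Player 1's expected payoff is (1/2)·1 + (1/2)·(-5) = -2.
Player 2 minimizes Player 1's payoff; the smallest is -2, so the best response is b3.

b3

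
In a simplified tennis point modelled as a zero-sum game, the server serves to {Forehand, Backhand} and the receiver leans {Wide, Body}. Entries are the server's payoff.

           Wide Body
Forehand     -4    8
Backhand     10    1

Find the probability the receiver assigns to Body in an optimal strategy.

Row minima: Forehand → -4, Backhand → 1; maximin = 1.
Column maxima: Wide → 10, Body → 8; minimax = 8.
1 ≠ 8, so there is no saddle point; optimal play is mixed.
Let the server play Forehand with probability p. Expected payoff against Wide: (-4)p + 10(1−p) = −14p + 10; against Body: 8p + 1(1−p) = 7p + 1.
Setting these equal: −14p + 10 = 7p + 1 ⇒ −21p = -9 ⇒ p = 3/7, and the value is (-14)·(3/7) + 10 = 4.
For the receiver: with q = P(Wide), equating Forehand's and Backhand's payoffs gives −12q + 8 = 9q + 1 ⇒ q = 1/3.

2/3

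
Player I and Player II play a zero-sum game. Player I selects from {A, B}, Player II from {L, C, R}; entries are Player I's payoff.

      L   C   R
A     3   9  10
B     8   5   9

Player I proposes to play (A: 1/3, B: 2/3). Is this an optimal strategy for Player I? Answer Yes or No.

Yes

Against L this mix gives (1/3)·3 + (2/3)·8 = 19/3.
Against C this mix gives (1/3)·9 + (2/3)·5 = 19/3.
Against R this mix gives (1/3)·10 + (2/3)·9 = 28/3.
All of Player II's active replies (L, C) yield 19/3, and no column does worse for Player I. The mix makes Player II indifferent and guarantees 19/3, so it is optimal.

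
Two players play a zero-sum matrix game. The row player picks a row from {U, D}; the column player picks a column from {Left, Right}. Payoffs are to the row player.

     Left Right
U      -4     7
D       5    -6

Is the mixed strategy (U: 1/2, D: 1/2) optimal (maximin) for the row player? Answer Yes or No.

Against Left this mix gives (1/2)·(-4) + (1/2)·5 = 1/2.
Against Right this mix gives (1/2)·7 + (1/2)·(-6) = 1/2.
All of the column player's active replies (Left, Right) yield 1/2, and no column does worse for the row player. The mix makes the column player indifferent and guarantees 1/2, so it is optimal.

Yes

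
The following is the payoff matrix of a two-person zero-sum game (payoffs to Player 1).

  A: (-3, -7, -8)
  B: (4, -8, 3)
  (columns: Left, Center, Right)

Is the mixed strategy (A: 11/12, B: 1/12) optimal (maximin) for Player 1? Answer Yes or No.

Yes

Against Left this mix gives (11/12)·(-3) + (1/12)·4 = -29/12.
Against Center this mix gives (11/12)·(-7) + (1/12)·(-8) = -85/12.
Against Right this mix gives (11/12)·(-8) + (1/12)·3 = -85/12.
All of Player 2's active replies (Center, Right) yield -85/12, and no column does worse for Player 1. The mix makes Player 2 indifferent and guarantees -85/12, so it is optimal.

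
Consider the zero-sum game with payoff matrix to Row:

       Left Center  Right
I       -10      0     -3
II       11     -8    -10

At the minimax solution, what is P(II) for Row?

Row minima: I → -10, II → -10; maximin = -10.
Column maxima: Left → 11, Center → 0, Right → -3; minimax = -3.
-10 ≠ -3, so there is no saddle point; optimal play is mixed.
Center is strictly dominated by Right (it gives Row strictly more in every row), so Column never plays it.
On the remaining 2×2 (I, II vs Left, Right):
Let Row play I with probability p. Expected payoff against Left: (-10)p + 11(1−p) = −21p + 11; against Right: (-3)p + (-10)(1−p) = 7p − 10.
Setting these equal: −21p + 11 = 7p − 10 ⇒ −28p = -21 ⇒ p = 3/4, and the value is (-21)·(3/4) + 11 = -19/4.
For Column: with q = P(Left), equating I's and II's payoffs gives −7q − 3 = 21q − 10 ⇒ q = 1/4.

1/4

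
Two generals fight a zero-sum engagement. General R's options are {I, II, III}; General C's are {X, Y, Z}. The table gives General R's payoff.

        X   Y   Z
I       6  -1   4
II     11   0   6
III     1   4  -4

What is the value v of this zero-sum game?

12/7

Row minima: I → -1, II → 0, III → -4; maximin = 0.
Column maxima: X → 11, Y → 4, Z → 6; minimax = 4.
0 ≠ 4, so there is no saddle point; optimal play is mixed.
I is strictly dominated by II, so General R never plays it.
X is strictly dominated by Z (it gives General R strictly more in every row), so General C never plays it.
On the remaining 2×2 (II, III vs Y, Z):
Let General R play II with probability p. Expected payoff against Y: 0p + 4(1−p) = −4p + 4; against Z: 6p + (-4)(1−p) = 10p − 4.
Setting these equal: −4p + 4 = 10p − 4 ⇒ −14p = -8 ⇒ p = 4/7, and the value is (-4)·(4/7) + 4 = 12/7.
For General C: with q = P(Y), equating II's and III's payoffs gives −6q + 6 = 8q − 4 ⇒ q = 5/7.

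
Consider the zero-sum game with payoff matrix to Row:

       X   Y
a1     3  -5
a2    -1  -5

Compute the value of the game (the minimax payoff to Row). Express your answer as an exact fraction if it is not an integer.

-5

Row minima: a1 → -5, a2 → -5; maximin = -5.
Column maxima: X → 3, Y → -5; minimax = -5.
Since maximin = minimax = -5, there is a saddle point and the value is -5.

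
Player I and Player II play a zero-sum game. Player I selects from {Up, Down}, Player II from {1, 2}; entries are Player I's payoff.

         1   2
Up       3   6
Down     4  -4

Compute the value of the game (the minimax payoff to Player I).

Row minima: Up → 3, Down → -4; maximin = 3.
Column maxima: 1 → 4, 2 → 6; minimax = 4.
3 ≠ 4, so there is no saddle point; optimal play is mixed.
Let Player I play Up with probability p. Expected payoff against 1: 3p + 4(1−p) = −p + 4; against 2: 6p + (-4)(1−p) = 10p − 4.
Setting these equal: −p + 4 = 10p − 4 ⇒ −11p = -8 ⇒ p = 8/11, and the value is (-1)·(8/11) + 4 = 36/11.
For Player II: with q = P(1), equating Up's and Down's payoffs gives −3q + 6 = 8q − 4 ⇒ q = 10/11.

36/11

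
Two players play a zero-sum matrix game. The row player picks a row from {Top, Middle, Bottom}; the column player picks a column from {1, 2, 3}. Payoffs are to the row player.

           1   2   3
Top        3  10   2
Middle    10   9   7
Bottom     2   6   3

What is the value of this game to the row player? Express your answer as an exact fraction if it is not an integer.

Row minima: Top → 2, Middle → 7, Bottom → 2; maximin = 7.
Column maxima: 1 → 10, 2 → 10, 3 → 7; minimax = 7.
Since maximin = minimax = 7, there is a saddle point and the value is 7.

7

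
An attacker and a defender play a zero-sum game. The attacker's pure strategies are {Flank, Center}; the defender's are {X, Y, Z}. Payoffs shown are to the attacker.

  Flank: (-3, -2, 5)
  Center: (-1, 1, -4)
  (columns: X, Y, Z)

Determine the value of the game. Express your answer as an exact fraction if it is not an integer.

Row minima: Flank → -3, Center → -4; maximin = -3.
Column maxima: X → -1, Y → 1, Z → 5; minimax = -1.
-3 ≠ -1, so there is no saddle point; optimal play is mixed.
Y is strictly dominated by X (it gives the attacker strictly more in every row), so the defender never plays it.
On the remaining 2×2 (Flank, Center vs X, Z):
Let the attacker play Flank with probability p. Expected payoff against X: (-3)p + (-1)(1−p) = −2p − 1; against Z: 5p + (-4)(1−p) = 9p − 4.
Setting these equal: −2p − 1 = 9p − 4 ⇒ −11p = -3 ⇒ p = 3/11, and the value is (-2)·(3/11) − 1 = -17/11.
For the defender: with q = P(X), equating Flank's and Center's payoffs gives −8q + 5 = 3q − 4 ⇒ q = 9/11.

-17/11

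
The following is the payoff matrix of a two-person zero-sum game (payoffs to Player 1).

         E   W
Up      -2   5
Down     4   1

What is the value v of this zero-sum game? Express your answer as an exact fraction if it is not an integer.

11/5

Row minima: Up → -2, Down → 1; maximin = 1.
Column maxima: E → 4, W → 5; minimax = 4.
1 ≠ 4, so there is no saddle point; optimal play is mixed.
Let Player 1 play Up with probability p. Expected payoff against E: (-2)p + 4(1−p) = −6p + 4; against W: 5p + 1(1−p) = 4p + 1.
Setting these equal: −6p + 4 = 4p + 1 ⇒ −10p = -3 ⇒ p = 3/10, and the value is (-6)·(3/10) + 4 = 11/5.
For Player 2: with q = P(E), equating Up's and Down's payoffs gives −7q + 5 = 3q + 1 ⇒ q = 2/5.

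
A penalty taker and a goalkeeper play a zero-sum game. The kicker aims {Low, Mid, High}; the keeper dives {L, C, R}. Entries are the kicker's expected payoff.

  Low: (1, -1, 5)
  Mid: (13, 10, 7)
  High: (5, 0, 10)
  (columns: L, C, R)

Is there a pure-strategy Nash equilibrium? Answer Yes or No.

No

Row minima: Low → -1, Mid → 7, High → 0; maximin = 7.
Column maxima: L → 13, C → 10, R → 10; minimax = 10.
7 ≠ 10, so no pure-strategy equilibrium exists.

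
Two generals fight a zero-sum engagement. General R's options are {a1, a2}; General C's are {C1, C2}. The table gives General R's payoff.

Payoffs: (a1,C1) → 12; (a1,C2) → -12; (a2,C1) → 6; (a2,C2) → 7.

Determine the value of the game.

156/25

Row minima: a1 → -12, a2 → 6; maximin = 6.
Column maxima: C1 → 12, C2 → 7; minimax = 7.
6 ≠ 7, so there is no saddle point; optimal play is mixed.
Let General R play a1 with probability p. Expected payoff against C1: 12p + 6(1−p) = 6p + 6; against C2: (-12)p + 7(1−p) = −19p + 7.
Setting these equal: 6p + 6 = −19p + 7 ⇒ 25p = 1 ⇒ p = 1/25, and the value is (6)·(1/25) + 6 = 156/25.
For General C: with q = P(C1), equating a1's and a2's payoffs gives 24q − 12 = −q + 7 ⇒ q = 19/25.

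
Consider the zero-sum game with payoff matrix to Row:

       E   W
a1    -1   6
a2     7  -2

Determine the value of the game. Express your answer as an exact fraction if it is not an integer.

Row minima: a1 → -1, a2 → -2; maximin = -1.
Column maxima: E → 7, W → 6; minimax = 6.
-1 ≠ 6, so there is no saddle point; optimal play is mixed.
Let Row play a1 with probability p. Expected payoff against E: (-1)p + 7(1−p) = −8p + 7; against W: 6p + (-2)(1−p) = 8p − 2.
Setting these equal: −8p + 7 = 8p − 2 ⇒ −16p = -9 ⇒ p = 9/16, and the value is (-8)·(9/16) + 7 = 5/2.
For Column: with q = P(E), equating a1's and a2's payoffs gives −7q + 6 = 9q − 2 ⇒ q = 1/2.

5/2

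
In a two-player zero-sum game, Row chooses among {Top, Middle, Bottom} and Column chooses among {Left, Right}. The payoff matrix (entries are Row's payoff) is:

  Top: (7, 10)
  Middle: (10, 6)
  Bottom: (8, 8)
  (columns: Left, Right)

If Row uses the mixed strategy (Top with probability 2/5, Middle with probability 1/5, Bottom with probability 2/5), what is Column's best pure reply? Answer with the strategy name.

Left

If Column plays Left, Row's expected payoff is (2/5)·7 + (1/5)·10 + (2/5)·8 = 8.
If Column plays Right, Row's expected payoff is (2/5)·10 + (1/5)·6 + (2/5)·8 = 42/5.
Column minimizes Row's payoff; the smallest is 8, so the best response is Left.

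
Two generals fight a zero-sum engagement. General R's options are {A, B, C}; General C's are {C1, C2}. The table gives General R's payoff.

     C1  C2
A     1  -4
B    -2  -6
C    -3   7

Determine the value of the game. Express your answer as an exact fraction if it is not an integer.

-1/3

Row minima: A → -4, B → -6, C → -3; maximin = -3.
Column maxima: C1 → 1, C2 → 7; minimax = 1.
-3 ≠ 1, so there is no saddle point; optimal play is mixed.
B is strictly dominated by A, so General R never plays it.
On the remaining 2×2 (A, C vs C1, C2):
Let General R play A with probability p. Expected payoff against C1: 1p + (-3)(1−p) = 4p − 3; against C2: (-4)p + 7(1−p) = −11p + 7.
Setting these equal: 4p − 3 = −11p + 7 ⇒ 15p = 10 ⇒ p = 2/3, and the value is (4)·(2/3) − 3 = -1/3.
For General C: with q = P(C1), equating A's and C's payoffs gives 5q − 4 = −10q + 7 ⇒ q = 11/15.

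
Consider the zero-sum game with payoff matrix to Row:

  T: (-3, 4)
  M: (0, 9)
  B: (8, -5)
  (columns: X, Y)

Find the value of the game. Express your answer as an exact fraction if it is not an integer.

36/11

Row minima: T → -3, M → 0, B → -5; maximin = 0.
Column maxima: X → 8, Y → 9; minimax = 8.
0 ≠ 8, so there is no saddle point; optimal play is mixed.
T is strictly dominated by M, so Row never plays it.
On the remaining 2×2 (M, B vs X, Y):
Let Row play M with probability p. Expected payoff against X: 0p + 8(1−p) = −8p + 8; against Y: 9p + (-5)(1−p) = 14p − 5.
Setting these equal: −8p + 8 = 14p − 5 ⇒ −22p = -13 ⇒ p = 13/22, and the value is (-8)·(13/22) + 8 = 36/11.
For Column: with q = P(X), equating M's and B's payoffs gives −9q + 9 = 13q − 5 ⇒ q = 7/11.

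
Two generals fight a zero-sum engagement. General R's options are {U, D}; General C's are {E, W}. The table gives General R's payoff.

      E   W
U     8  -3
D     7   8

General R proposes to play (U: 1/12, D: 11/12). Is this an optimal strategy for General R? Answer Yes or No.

Yes

Against E this mix gives (1/12)·8 + (11/12)·7 = 85/12.
Against W this mix gives (1/12)·(-3) + (11/12)·8 = 85/12.
All of General C's active replies (E, W) yield 85/12, and no column does worse for General R. The mix makes General C indifferent and guarantees 85/12, so it is optimal.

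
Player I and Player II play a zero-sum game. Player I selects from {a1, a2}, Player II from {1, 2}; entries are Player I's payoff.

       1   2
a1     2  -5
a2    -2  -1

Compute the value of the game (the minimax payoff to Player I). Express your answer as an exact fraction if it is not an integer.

-3/2

Row minima: a1 → -5, a2 → -2; maximin = -2.
Column maxima: 1 → 2, 2 → -1; minimax = -1.
-2 ≠ -1, so there is no saddle point; optimal play is mixed.
Let Player I play a1 with probability p. Expected payoff against 1: 2p + (-2)(1−p) = 4p − 2; against 2: (-5)p + (-1)(1−p) = −4p − 1.
Setting these equal: 4p − 2 = −4p − 1 ⇒ 8p = 1 ⇒ p = 1/8, and the value is (4)·(1/8) − 2 = -3/2.
For Player II: with q = P(1), equating a1's and a2's payoffs gives 7q − 5 = −q − 1 ⇒ q = 1/2.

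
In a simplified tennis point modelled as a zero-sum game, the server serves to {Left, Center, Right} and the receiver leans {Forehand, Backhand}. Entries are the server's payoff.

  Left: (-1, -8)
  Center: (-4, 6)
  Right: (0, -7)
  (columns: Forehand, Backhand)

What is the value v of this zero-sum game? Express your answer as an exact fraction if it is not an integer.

Row minima: Left → -8, Center → -4, Right → -7; maximin = -4.
Column maxima: Forehand → 0, Backhand → 6; minimax = 0.
-4 ≠ 0, so there is no saddle point; optimal play is mixed.
Left is strictly dominated by Right, so the server never plays it.
On the remaining 2×2 (Center, Right vs Forehand, Backhand):
Let the server play Center with probability p. Expected payoff against Forehand: (-4)p + 0(1−p) = −4p; against Backhand: 6p + (-7)(1−p) = 13p − 7.
Setting these equal: −4p = 13p − 7 ⇒ −17p = -7 ⇒ p = 7/17, and the value is (-4)·(7/17) = -28/17.
For the receiver: with q = P(Forehand), equating Center's and Right's payoffs gives −10q + 6 = 7q − 7 ⇒ q = 13/17.

-28/17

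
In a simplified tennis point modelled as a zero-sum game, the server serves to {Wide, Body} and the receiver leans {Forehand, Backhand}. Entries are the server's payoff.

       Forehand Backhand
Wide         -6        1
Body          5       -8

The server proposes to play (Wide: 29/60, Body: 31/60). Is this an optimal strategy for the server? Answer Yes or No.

Against Forehand this mix gives (29/60)·(-6) + (31/60)·5 = -19/60.
Against Backhand this mix gives (29/60)·1 + (31/60)·(-8) = -73/20.
The receiver will play Backhand, holding the server to -73/20. Shifting weight toward the row that does better against Backhand would raise this floor (the equalizing mix achieves -43/20 against both Backhand and Forehand), so the proposed strategy is not optimal.

No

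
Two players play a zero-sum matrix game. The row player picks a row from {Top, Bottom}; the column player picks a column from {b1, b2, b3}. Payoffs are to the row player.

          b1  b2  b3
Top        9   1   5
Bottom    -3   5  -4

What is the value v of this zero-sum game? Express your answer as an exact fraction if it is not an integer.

Row minima: Top → 1, Bottom → -4; maximin = 1.
Column maxima: b1 → 9, b2 → 5, b3 → 5; minimax = 5.
1 ≠ 5, so there is no saddle point; optimal play is mixed.
b1 is strictly dominated by b3 (it gives the row player strictly more in every row), so the column player never plays it.
On the remaining 2×2 (Top, Bottom vs b2, b3):
Let the row player play Top with probability p. Expected payoff against b2: 1p + 5(1−p) = −4p + 5; against b3: 5p + (-4)(1−p) = 9p − 4.
Setting these equal: −4p + 5 = 9p − 4 ⇒ −13p = -9 ⇒ p = 9/13, and the value is (-4)·(9/13) + 5 = 29/13.
For the column player: with q = P(b2), equating Top's and Bottom's payoffs gives −4q + 5 = 9q − 4 ⇒ q = 9/13.

29/13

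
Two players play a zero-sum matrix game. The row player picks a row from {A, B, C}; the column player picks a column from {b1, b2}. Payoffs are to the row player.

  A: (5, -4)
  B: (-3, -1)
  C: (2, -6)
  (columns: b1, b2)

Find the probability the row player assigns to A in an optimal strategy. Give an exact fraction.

Row minima: A → -4, B → -3, C → -6; maximin = -3.
Column maxima: b1 → 5, b2 → -1; minimax = -1.
-3 ≠ -1, so there is no saddle point; optimal play is mixed.
C is strictly dominated by A, so the row player never plays it.
On the remaining 2×2 (A, B vs b1, b2):
Let the row player play A with probability p. Expected payoff against b1: 5p + (-3)(1−p) = 8p − 3; against b2: (-4)p + (-1)(1−p) = −3p − 1.
Setting these equal: 8p − 3 = −3p − 1 ⇒ 11p = 2 ⇒ p = 2/11, and the value is (8)·(2/11) − 3 = -17/11.
For the column player: with q = P(b1), equating A's and B's payoffs gives 9q − 4 = −2q − 1 ⇒ q = 3/11.

2/11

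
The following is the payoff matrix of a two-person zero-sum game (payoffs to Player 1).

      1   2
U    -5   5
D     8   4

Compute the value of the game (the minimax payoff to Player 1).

30/7

Row minima: U → -5, D → 4; maximin = 4.
Column maxima: 1 → 8, 2 → 5; minimax = 5.
4 ≠ 5, so there is no saddle point; optimal play is mixed.
Let Player 1 play U with probability p. Expected payoff against 1: (-5)p + 8(1−p) = −13p + 8; against 2: 5p + 4(1−p) = p + 4.
Setting these equal: −13p + 8 = p + 4 ⇒ −14p = -4 ⇒ p = 2/7, and the value is (-13)·(2/7) + 8 = 30/7.
For Player 2: with q = P(1), equating U's and D's payoffs gives −10q + 5 = 4q + 4 ⇒ q = 1/14.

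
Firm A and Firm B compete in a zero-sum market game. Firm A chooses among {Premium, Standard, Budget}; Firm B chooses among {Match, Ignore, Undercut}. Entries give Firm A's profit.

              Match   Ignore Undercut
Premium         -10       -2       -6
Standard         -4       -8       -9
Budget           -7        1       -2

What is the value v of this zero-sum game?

Row minima: Premium → -10, Standard → -9, Budget → -7; maximin = -7.
Column maxima: Match → -4, Ignore → 1, Undercut → -2; minimax = -4.
-7 ≠ -4, so there is no saddle point; optimal play is mixed.
Premium is strictly dominated by Budget, so Firm A never plays it.
Ignore is strictly dominated by Undercut (it gives Firm A strictly more in every row), so Firm B never plays it.
On the remaining 2×2 (Standard, Budget vs Match, Undercut):
Let Firm A play Standard with probability p. Expected payoff against Match: (-4)p + (-7)(1−p) = 3p − 7; against Undercut: (-9)p + (-2)(1−p) = −7p − 2.
Setting these equal: 3p − 7 = −7p − 2 ⇒ 10p = 5 ⇒ p = 1/2, and the value is (3)·(1/2) − 7 = -11/2.
For Firm B: with q = P(Match), equating Standard's and Budget's payoffs gives 5q − 9 = −5q − 2 ⇒ q = 7/10.

-11/2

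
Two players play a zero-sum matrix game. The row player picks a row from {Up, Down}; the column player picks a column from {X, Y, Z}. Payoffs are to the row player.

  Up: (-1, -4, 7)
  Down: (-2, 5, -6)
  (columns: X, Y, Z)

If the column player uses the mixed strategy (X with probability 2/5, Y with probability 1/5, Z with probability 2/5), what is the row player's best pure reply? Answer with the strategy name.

Up

Expected payoff of Up: (2/5)·(-1) + (1/5)·(-4) + (2/5)·7 = 8/5.
Expected payoff of Down: (2/5)·(-2) + (1/5)·5 + (2/5)·(-6) = -11/5.
The largest is 8/5, so the row player's best response is Up.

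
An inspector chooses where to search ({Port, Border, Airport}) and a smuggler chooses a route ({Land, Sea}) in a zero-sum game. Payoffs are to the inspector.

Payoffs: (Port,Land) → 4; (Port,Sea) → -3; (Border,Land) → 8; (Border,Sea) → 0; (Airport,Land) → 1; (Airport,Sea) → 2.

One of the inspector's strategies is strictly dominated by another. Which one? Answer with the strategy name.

Port

Border gives a strictly higher payoff than Port against every column: 8 > 4, 0 > -3.
So Port is strictly dominated and the inspector never plays it.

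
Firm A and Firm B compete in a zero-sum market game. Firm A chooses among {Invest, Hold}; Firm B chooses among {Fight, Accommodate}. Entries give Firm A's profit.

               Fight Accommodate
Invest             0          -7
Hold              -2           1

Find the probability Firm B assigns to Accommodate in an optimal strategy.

1/5

Row minima: Invest → -7, Hold → -2; maximin = -2.
Column maxima: Fight → 0, Accommodate → 1; minimax = 0.
-2 ≠ 0, so there is no saddle point; optimal play is mixed.
Let Firm A play Invest with probability p. Expected payoff against Fight: 0p + (-2)(1−p) = 2p − 2; against Accommodate: (-7)p + 1(1−p) = −8p + 1.
Setting these equal: 2p − 2 = −8p + 1 ⇒ 10p = 3 ⇒ p = 3/10, and the value is (2)·(3/10) − 2 = -7/5.
For Firm B: with q = P(Fight), equating Invest's and Hold's payoffs gives 7q − 7 = −3q + 1 ⇒ q = 4/5.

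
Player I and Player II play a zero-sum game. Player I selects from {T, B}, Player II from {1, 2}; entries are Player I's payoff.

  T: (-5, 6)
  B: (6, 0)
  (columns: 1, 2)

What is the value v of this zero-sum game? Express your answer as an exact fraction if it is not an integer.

Row minima: T → -5, B → 0; maximin = 0.
Column maxima: 1 → 6, 2 → 6; minimax = 6.
0 ≠ 6, so there is no saddle point; optimal play is mixed.
Let Player I play T with probability p. Expected payoff against 1: (-5)p + 6(1−p) = −11p + 6; against 2: 6p + 0(1−p) = 6p.
Setting these equal: −11p + 6 = 6p ⇒ −17p = -6 ⇒ p = 6/17, and the value is (-11)·(6/17) + 6 = 36/17.
For Player II: with q = P(1), equating T's and B's payoffs gives −11q + 6 = 6q ⇒ q = 6/17.

36/17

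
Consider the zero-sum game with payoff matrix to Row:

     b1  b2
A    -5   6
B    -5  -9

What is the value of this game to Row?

Row minima: A → -5, B → -9; maximin = -5.
Column maxima: b1 → -5, b2 → 6; minimax = -5.
Since maximin = minimax = -5, there is a saddle point and the value is -5.

-5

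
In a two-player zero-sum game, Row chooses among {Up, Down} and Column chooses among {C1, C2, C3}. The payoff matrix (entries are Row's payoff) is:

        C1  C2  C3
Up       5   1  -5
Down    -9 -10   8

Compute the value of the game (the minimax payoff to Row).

Row minima: Up → -5, Down → -10; maximin = -5.
Column maxima: C1 → 5, C2 → 1, C3 → 8; minimax = 1.
-5 ≠ 1, so there is no saddle point; optimal play is mixed.
C1 is strictly dominated by C2 (it gives Row strictly more in every row), so Column never plays it.
On the remaining 2×2 (Up, Down vs C2, C3):
Let Row play Up with probability p. Expected payoff against C2: 1p + (-10)(1−p) = 11p − 10; against C3: (-5)p + 8(1−p) = −13p + 8.
Setting these equal: 11p − 10 = −13p + 8 ⇒ 24p = 18 ⇒ p = 3/4, and the value is (11)·(3/4) − 10 = -7/4.
For Column: with q = P(C2), equating Up's and Down's payoffs gives 6q − 5 = −18q + 8 ⇒ q = 13/24.

-7/4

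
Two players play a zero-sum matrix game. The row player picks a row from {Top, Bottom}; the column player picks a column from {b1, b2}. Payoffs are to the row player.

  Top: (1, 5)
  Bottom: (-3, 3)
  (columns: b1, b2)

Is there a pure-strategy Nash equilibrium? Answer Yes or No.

Yes

Row minima: Top → 1, Bottom → -3; maximin = 1.
Column maxima: b1 → 1, b2 → 5; minimax = 1.
maximin = minimax = 1, so a saddle point exists.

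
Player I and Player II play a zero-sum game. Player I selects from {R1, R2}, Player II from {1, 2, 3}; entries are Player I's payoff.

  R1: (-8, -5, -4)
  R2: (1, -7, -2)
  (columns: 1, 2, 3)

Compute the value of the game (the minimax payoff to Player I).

Row minima: R1 → -8, R2 → -7; maximin = -7.
Column maxima: 1 → 1, 2 → -5, 3 → -2; minimax = -5.
-7 ≠ -5, so there is no saddle point; optimal play is mixed.
3 is strictly dominated by 2 (it gives Player I strictly more in every row), so Player II never plays it.
On the remaining 2×2 (R1, R2 vs 1, 2):
Let Player I play R1 with probability p. Expected payoff against 1: (-8)p + 1(1−p) = −9p + 1; against 2: (-5)p + (-7)(1−p) = 2p − 7.
Setting these equal: −9p + 1 = 2p − 7 ⇒ −11p = -8 ⇒ p = 8/11, and the value is (-9)·(8/11) + 1 = -61/11.
For Player II: with q = P(1), equating R1's and R2's payoffs gives −3q − 5 = 8q − 7 ⇒ q = 2/11.

-61/11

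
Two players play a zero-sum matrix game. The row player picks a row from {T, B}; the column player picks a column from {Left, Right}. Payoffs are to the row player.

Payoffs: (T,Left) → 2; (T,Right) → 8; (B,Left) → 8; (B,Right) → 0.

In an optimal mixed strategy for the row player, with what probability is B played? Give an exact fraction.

3/7

Row minima: T → 2, B → 0; maximin = 2.
Column maxima: Left → 8, Right → 8; minimax = 8.
2 ≠ 8, so there is no saddle point; optimal play is mixed.
Let the row player play T with probability p. Expected payoff against Left: 2p + 8(1−p) = −6p + 8; against Right: 8p + 0(1−p) = 8p.
Setting these equal: −6p + 8 = 8p ⇒ −14p = -8 ⇒ p = 4/7, and the value is (-6)·(4/7) + 8 = 32/7.
For the column player: with q = P(Left), equating T's and B's payoffs gives −6q + 8 = 8q ⇒ q = 4/7.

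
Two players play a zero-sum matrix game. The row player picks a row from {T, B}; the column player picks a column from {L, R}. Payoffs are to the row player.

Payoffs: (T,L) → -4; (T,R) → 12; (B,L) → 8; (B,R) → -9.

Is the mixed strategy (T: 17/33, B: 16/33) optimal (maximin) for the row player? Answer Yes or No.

Yes

Against L this mix gives (17/33)·(-4) + (16/33)·8 = 20/11.
Against R this mix gives (17/33)·12 + (16/33)·(-9) = 20/11.
All of the column player's active replies (L, R) yield 20/11, and no column does worse for the row player. The mix makes the column player indifferent and guarantees 20/11, so it is optimal.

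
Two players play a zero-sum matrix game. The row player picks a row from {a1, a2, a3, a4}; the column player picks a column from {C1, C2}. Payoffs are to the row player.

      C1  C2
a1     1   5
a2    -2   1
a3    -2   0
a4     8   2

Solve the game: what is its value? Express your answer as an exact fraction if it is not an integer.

19/5

Row minima: a1 → 1, a2 → -2, a3 → -2, a4 → 2; maximin = 2.
Column maxima: C1 → 8, C2 → 5; minimax = 5.
2 ≠ 5, so there is no saddle point; optimal play is mixed.
a2 is strictly dominated by a1, so the row player never plays it.
a3 is strictly dominated by a1, so the row player never plays it.
On the remaining 2×2 (a1, a4 vs C1, C2):
Let the row player play a1 with probability p. Expected payoff against C1: 1p + 8(1−p) = −7p + 8; against C2: 5p + 2(1−p) = 3p + 2.
Setting these equal: −7p + 8 = 3p + 2 ⇒ −10p = -6 ⇒ p = 3/5, and the value is (-7)·(3/5) + 8 = 19/5.
For the column player: with q = P(C1), equating a1's and a4's payoffs gives −4q + 5 = 6q + 2 ⇒ q = 3/10.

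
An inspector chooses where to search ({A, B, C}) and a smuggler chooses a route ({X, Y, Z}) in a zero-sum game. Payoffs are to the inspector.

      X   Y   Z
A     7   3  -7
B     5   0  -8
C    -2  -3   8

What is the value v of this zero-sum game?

1/7

Row minima: A → -7, B → -8, C → -3; maximin = -3.
Column maxima: X → 7, Y → 3, Z → 8; minimax = 3.
-3 ≠ 3, so there is no saddle point; optimal play is mixed.
B is strictly dominated by A, so the inspector never plays it.
X is strictly dominated by Y (it gives the inspector strictly more in every row), so the smuggler never plays it.
On the remaining 2×2 (A, C vs Y, Z):
Let the inspector play A with probability p. Expected payoff against Y: 3p + (-3)(1−p) = 6p − 3; against Z: (-7)p + 8(1−p) = −15p + 8.
Setting these equal: 6p − 3 = −15p + 8 ⇒ 21p = 11 ⇒ p = 11/21, and the value is (6)·(11/21) − 3 = 1/7.
For the smuggler: with q = P(Y), equating A's and C's payoffs gives 10q − 7 = −11q + 8 ⇒ q = 5/7.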